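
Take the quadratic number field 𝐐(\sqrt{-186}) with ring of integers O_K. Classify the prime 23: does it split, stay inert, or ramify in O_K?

inert

d = -186 ≡ 2 (mod 4), so O_K = ℤ[√-186] and disc(K) = 4d = -744.
disc(K) = -744 is not divisible by 23; 23 is unramified.
Compute (-186/23) via Euler: 21^((23-1)/2) mod 23 = 22, so (-186/23) = -1.
(-186/23) = -1, so 23 is inert.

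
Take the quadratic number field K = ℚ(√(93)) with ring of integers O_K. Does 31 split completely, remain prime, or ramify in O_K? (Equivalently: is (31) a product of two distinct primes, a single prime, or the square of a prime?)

ramified

93 mod 4 = 1, hence disc K = 93 and O_K = ℤ[(1+√93)/2].
31 divides disc(K) = 93, so 31 ramifies.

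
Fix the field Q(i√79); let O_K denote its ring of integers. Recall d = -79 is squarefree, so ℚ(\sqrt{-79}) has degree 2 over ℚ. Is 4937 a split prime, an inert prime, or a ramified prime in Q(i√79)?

d = -79 ≡ 1 (mod 4), so O_K = ℤ[(1+√-79)/2] and disc(K) = d = -79.
disc(K) = -79 is not divisible by 4937; 4937 is unramified.
(-79/4937) = 4858^2468 mod 4937 = 4936, giving Legendre symbol -1.
(-79/4937) = -1, so 4937 is inert.

remains prime (inert)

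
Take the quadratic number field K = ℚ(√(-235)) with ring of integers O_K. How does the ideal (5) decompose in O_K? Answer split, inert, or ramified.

d = -235 ≡ 1 (mod 4), so O_K = ℤ[(1+√-235)/2] and disc(K) = d = -235.
Ramification test: 5 | -235. The prime 5 ramifies in K.

ramifies in O_K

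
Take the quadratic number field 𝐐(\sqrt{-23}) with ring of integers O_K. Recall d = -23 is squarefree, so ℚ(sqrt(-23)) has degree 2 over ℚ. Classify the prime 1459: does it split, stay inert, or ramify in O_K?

inert — (1459) stays prime in O_K

Since -23 ≡ 1 mod 4, the ring of integers is ℤ[(1+√-23)/2] with discriminant -23.
1459 ∤ -23, so 1459 is unramified.
(-23/1459) = 1436^729 mod 1459 = 1458, giving Legendre symbol -1.
Legendre symbol -1 ⇒ 1459 is inert.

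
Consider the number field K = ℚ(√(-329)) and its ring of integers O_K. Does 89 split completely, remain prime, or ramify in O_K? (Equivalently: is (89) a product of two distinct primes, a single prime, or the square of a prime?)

89 remains inert

-329 mod 4 = 3, hence disc K = 4·(-329) = -1316 and O_K = ℤ[√-329].
Since gcd(89, -1316) = 1 the prime 89 does not ramify.
(-329/89) = 27^44 mod 89 = 88, giving Legendre symbol -1.
Legendre symbol -1 ⇒ 89 is inert.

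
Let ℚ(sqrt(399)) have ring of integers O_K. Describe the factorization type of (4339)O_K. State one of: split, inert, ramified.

split — (4339) = 𝔭₁𝔭₂ with 𝔭₁ ≠ 𝔭₂

d = 399 ≡ 3 (mod 4), so O_K = ℤ[√399] and disc(K) = 4d = 1596.
Since gcd(4339, 1596) = 1 the prime 4339 does not ramify.
Legendre symbol by Euler's criterion: (399/4339) ≡ 399^2169 ≡ 1 (mod 4339), i.e. (399/4339) = 1.
Legendre symbol 1 ⇒ 4339 is split.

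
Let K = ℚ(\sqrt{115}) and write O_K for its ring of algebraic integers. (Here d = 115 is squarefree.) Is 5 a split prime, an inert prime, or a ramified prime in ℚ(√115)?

d = 115 ≡ 3 (mod 4), so O_K = ℤ[√115] and disc(K) = 4d = 460.
5 divides disc(K) = 460, so 5 ramifies.

p ramifies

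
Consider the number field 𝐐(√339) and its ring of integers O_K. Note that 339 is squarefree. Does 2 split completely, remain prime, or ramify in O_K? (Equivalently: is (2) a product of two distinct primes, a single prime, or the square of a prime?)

d = 339 ≡ 3 (mod 4), so O_K = ℤ[√339] and disc(K) = 4d = 1356.
disc(K) = 1356 = 2·678, so p = 2 is ramified.

ramified — (2) = 𝔭²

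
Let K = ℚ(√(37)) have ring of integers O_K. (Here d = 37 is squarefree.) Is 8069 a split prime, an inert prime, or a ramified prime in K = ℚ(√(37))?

split

37 mod 4 = 1, hence disc K = 37 and O_K = ℤ[(1+√37)/2].
8069 ∤ 37, so 8069 is unramified.
(37/8069) = 37^4034 mod 8069 = 1, giving Legendre symbol 1.
(37/8069) = 1, so 8069 splits.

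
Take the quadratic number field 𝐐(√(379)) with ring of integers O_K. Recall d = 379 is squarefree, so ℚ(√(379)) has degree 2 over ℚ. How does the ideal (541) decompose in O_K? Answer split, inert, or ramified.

d = 379 ≡ 3 (mod 4), so O_K = ℤ[√379] and disc(K) = 4d = 1516.
541 ∤ 1516, so 541 is unramified.
Legendre symbol by Euler's criterion: (379/541) ≡ 379^270 ≡ 540 (mod 541), i.e. (379/541) = -1.
Legendre symbol -1 ⇒ 541 is inert.

inert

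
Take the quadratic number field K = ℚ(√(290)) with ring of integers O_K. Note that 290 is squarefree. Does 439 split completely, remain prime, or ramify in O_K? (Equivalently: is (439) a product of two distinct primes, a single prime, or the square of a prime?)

splits completely

d = 290 ≡ 2 (mod 4), so O_K = ℤ[√290] and disc(K) = 4d = 1160.
disc(K) = 1160 is not divisible by 439; 439 is unramified.
Compute (290/439) via Euler: 290^((439-1)/2) mod 439 = 1, so (290/439) = 1.
Legendre symbol 1 ⇒ 439 is split.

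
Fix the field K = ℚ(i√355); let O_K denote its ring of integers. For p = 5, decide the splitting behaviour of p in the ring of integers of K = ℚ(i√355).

p ramifies

d = -355 ≡ 1 (mod 4), so O_K = ℤ[(1+√-355)/2] and disc(K) = d = -355.
disc(K) = -355 = 5·(-71), so p = 5 is ramified.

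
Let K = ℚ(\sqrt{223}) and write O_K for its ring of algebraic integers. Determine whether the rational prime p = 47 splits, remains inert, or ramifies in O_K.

inert

223 mod 4 = 3, hence disc K = 4·223 = 892 and O_K = ℤ[√223].
disc(K) = 892 is not divisible by 47; 47 is unramified.
Legendre symbol by Euler's criterion: (223/47) ≡ 223^23 ≡ 46 (mod 47), i.e. (223/47) = -1.
d is a non-residue mod p, hence 47 remains inert in O_K.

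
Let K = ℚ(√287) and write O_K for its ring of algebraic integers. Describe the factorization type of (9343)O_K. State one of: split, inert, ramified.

splits completely

Since 287 ≢ 1 mod 4, the ring of integers is ℤ[√287] with discriminant 4·287 = 1148.
Since gcd(9343, 1148) = 1 the prime 9343 does not ramify.
Legendre symbol by Euler's criterion: (287/9343) ≡ 287^4671 ≡ 1 (mod 9343), i.e. (287/9343) = 1.
d is a quadratic residue mod p, hence 9343 splits in O_K.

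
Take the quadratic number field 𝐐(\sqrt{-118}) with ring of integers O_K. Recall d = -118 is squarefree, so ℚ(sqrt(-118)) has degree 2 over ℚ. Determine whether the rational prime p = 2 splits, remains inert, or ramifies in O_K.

ramified

-118 mod 4 = 2, hence disc K = 4·(-118) = -472 and O_K = ℤ[√-118].
2 divides disc(K) = -472, so 2 ramifies.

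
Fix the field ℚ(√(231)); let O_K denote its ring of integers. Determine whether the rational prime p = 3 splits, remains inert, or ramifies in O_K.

d = 231 ≡ 3 (mod 4), so O_K = ℤ[√231] and disc(K) = 4d = 924.
disc(K) = 924 = 3·308, so p = 3 is ramified.

ramifies in O_K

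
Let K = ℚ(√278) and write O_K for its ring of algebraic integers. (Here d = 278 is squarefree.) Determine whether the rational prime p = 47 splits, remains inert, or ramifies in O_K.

Since 278 ≢ 1 mod 4, the ring of integers is ℤ[√278] with discriminant 4·278 = 1112.
Since gcd(47, 1112) = 1 the prime 47 does not ramify.
(278/47) = 43^23 mod 47 = 46, giving Legendre symbol -1.
Legendre symbol -1 ⇒ 47 is inert.

inert — (47) stays prime in O_K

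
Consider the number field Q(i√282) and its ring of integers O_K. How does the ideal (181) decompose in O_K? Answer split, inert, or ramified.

181 splits in O_K

-282 mod 4 = 2, hence disc K = 4·(-282) = -1128 and O_K = ℤ[√-282].
Since gcd(181, -1128) = 1 the prime 181 does not ramify.
Legendre symbol by Euler's criterion: (-282/181) ≡ (-282)^90 ≡ 1 (mod 181), i.e. (-282/181) = 1.
d is a quadratic residue mod p, hence 181 splits in O_K.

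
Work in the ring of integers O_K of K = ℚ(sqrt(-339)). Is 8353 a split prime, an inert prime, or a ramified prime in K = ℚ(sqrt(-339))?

p splits

d = -339 ≡ 1 (mod 4), so O_K = ℤ[(1+√-339)/2] and disc(K) = d = -339.
disc(K) = -339 is not divisible by 8353; 8353 is unramified.
(-339/8353) = 8014^4176 mod 8353 = 1, giving Legendre symbol 1.
Legendre symbol 1 ⇒ 8353 is split.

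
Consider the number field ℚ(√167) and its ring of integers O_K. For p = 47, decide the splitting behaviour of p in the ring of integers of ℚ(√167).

47 remains inert

d = 167 ≡ 3 (mod 4), so O_K = ℤ[√167] and disc(K) = 4d = 668.
Since gcd(47, 668) = 1 the prime 47 does not ramify.
Legendre symbol by Euler's criterion: (167/47) ≡ 167^23 ≡ 46 (mod 47), i.e. (167/47) = -1.
Legendre symbol -1 ⇒ 47 is inert.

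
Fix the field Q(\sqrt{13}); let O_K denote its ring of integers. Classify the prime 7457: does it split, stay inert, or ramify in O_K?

inert

Since 13 ≡ 1 mod 4, the ring of integers is ℤ[(1+√13)/2] with discriminant 13.
disc(K) = 13 is not divisible by 7457; 7457 is unramified.
Legendre symbol by Euler's criterion: (13/7457) ≡ 13^3728 ≡ 7456 (mod 7457), i.e. (13/7457) = -1.
d is a non-residue mod p, hence 7457 remains inert in O_K.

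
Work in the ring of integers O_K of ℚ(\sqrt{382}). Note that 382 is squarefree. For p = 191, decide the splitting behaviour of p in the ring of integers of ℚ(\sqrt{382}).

ramified

Since 382 ≢ 1 mod 4, the ring of integers is ℤ[√382] with discriminant 4·382 = 1528.
Ramification test: 191 | 1528. The prime 191 ramifies in K.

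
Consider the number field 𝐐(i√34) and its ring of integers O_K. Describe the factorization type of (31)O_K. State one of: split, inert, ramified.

split

Since -34 ≢ 1 mod 4, the ring of integers is ℤ[√-34] with discriminant 4·(-34) = -136.
disc(K) = -136 is not divisible by 31; 31 is unramified.
Compute (-34/31) via Euler: 28^((31-1)/2) mod 31 = 1, so (-34/31) = 1.
Legendre symbol 1 ⇒ 31 is split.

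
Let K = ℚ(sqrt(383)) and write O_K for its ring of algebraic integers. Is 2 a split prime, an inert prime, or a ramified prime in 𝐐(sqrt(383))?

Since 383 ≢ 1 mod 4, the ring of integers is ℤ[√383] with discriminant 4·383 = 1532.
Ramification test: 2 | 1532. The prime 2 ramifies in K.

ramified — (2) = 𝔭²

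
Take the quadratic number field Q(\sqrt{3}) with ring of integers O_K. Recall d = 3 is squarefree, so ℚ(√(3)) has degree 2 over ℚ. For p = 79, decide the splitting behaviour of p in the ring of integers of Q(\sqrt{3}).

3 mod 4 = 3, hence disc K = 4·3 = 12 and O_K = ℤ[√3].
disc(K) = 12 is not divisible by 79; 79 is unramified.
(3/79) = 3^39 mod 79 = 78, giving Legendre symbol -1.
(3/79) = -1, so 79 is inert.

remains prime (inert)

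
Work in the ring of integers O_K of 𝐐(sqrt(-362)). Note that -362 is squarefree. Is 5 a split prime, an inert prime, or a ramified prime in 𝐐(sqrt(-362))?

Since -362 ≢ 1 mod 4, the ring of integers is ℤ[√-362] with discriminant 4·(-362) = -1448.
5 ∤ -1448, so 5 is unramified.
Legendre symbol by Euler's criterion: (-362/5) ≡ (-362)^2 ≡ 4 (mod 5), i.e. (-362/5) = -1.
(-362/5) = -1, so 5 is inert.

remains prime (inert)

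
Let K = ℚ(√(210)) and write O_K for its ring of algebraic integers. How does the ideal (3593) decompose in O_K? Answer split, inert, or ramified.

split

Since 210 ≢ 1 mod 4, the ring of integers is ℤ[√210] with discriminant 4·210 = 840.
Since gcd(3593, 840) = 1 the prime 3593 does not ramify.
Compute (210/3593) via Euler: 210^((3593-1)/2) mod 3593 = 1, so (210/3593) = 1.
Legendre symbol 1 ⇒ 3593 is split.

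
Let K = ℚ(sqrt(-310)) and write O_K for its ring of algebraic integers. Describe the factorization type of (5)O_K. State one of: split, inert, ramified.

d = -310 ≡ 2 (mod 4), so O_K = ℤ[√-310] and disc(K) = 4d = -1240.
5 divides disc(K) = -1240, so 5 ramifies.

ramified — (5) = 𝔭²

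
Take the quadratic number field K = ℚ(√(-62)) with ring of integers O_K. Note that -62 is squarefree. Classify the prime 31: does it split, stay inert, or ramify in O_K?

ramified — (31) = 𝔭²

d = -62 ≡ 2 (mod 4), so O_K = ℤ[√-62] and disc(K) = 4d = -248.
31 divides disc(K) = -248, so 31 ramifies.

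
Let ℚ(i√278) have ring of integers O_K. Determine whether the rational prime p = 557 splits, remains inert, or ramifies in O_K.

557 remains inert

-278 mod 4 = 2, hence disc K = 4·(-278) = -1112 and O_K = ℤ[√-278].
disc(K) = -1112 is not divisible by 557; 557 is unramified.
Euler's criterion: (-278)^278 mod 557 = 556. Thus (-278|557) = -1.
Legendre symbol -1 ⇒ 557 is inert.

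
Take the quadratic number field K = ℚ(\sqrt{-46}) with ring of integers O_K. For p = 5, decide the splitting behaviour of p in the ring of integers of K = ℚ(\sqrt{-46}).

d = -46 ≡ 2 (mod 4), so O_K = ℤ[√-46] and disc(K) = 4d = -184.
5 ∤ -184, so 5 is unramified.
Euler's criterion: (-46)^2 mod 5 = 1. Thus (-46|5) = 1.
(-46/5) = 1, so 5 splits.

split — (5) = 𝔭₁𝔭₂ with 𝔭₁ ≠ 𝔭₂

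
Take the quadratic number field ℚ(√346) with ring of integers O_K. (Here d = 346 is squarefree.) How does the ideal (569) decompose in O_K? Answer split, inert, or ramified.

inert — (569) stays prime in O_K

d = 346 ≡ 2 (mod 4), so O_K = ℤ[√346] and disc(K) = 4d = 1384.
Since gcd(569, 1384) = 1 the prime 569 does not ramify.
Compute (346/569) via Euler: 346^((569-1)/2) mod 569 = 568, so (346/569) = -1.
(346/569) = -1, so 569 is inert.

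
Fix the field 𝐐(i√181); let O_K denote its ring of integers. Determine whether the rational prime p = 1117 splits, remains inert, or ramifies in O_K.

-181 mod 4 = 3, hence disc K = 4·(-181) = -724 and O_K = ℤ[√-181].
disc(K) = -724 is not divisible by 1117; 1117 is unramified.
Euler's criterion: (-181)^558 mod 1117 = 1116. Thus (-181|1117) = -1.
(-181/1117) = -1, so 1117 is inert.

inert — (1117) stays prime in O_K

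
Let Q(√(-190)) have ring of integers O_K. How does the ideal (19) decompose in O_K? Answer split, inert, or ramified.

d = -190 ≡ 2 (mod 4), so O_K = ℤ[√-190] and disc(K) = 4d = -760.
disc(K) = -760 = 19·(-40), so p = 19 is ramified.

ramified — (19) = 𝔭²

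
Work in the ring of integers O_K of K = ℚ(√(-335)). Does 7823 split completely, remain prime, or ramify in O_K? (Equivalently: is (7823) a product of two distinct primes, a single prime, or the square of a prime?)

Since -335 ≡ 1 mod 4, the ring of integers is ℤ[(1+√-335)/2] with discriminant -335.
Since gcd(7823, -335) = 1 the prime 7823 does not ramify.
Euler's criterion: (-335)^3911 mod 7823 = 1. Thus (-335|7823) = 1.
d is a quadratic residue mod p, hence 7823 splits in O_K.

splits completely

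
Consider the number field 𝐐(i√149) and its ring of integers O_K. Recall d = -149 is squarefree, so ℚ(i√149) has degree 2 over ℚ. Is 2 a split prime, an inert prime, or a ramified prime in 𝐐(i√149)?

-149 mod 4 = 3, hence disc K = 4·(-149) = -596 and O_K = ℤ[√-149].
Ramification test: 2 | -596. The prime 2 ramifies in K.

ramified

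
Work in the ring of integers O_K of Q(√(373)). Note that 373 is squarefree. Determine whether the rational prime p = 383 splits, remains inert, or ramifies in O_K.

d = 373 ≡ 1 (mod 4), so O_K = ℤ[(1+√373)/2] and disc(K) = d = 373.
Since gcd(383, 373) = 1 the prime 383 does not ramify.
Euler's criterion: 373^191 mod 383 = 1. Thus (373|383) = 1.
d is a quadratic residue mod p, hence 383 splits in O_K.

p splits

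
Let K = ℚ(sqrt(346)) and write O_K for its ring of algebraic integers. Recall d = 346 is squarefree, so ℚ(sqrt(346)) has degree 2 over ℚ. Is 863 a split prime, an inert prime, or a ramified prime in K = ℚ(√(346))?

346 mod 4 = 2, hence disc K = 4·346 = 1384 and O_K = ℤ[√346].
863 ∤ 1384, so 863 is unramified.
Compute (346/863) via Euler: 346^((863-1)/2) mod 863 = 862, so (346/863) = -1.
Legendre symbol -1 ⇒ 863 is inert.

inert — (863) stays prime in O_K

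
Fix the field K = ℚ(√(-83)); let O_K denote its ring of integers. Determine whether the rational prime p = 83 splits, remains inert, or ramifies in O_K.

ramifies in O_K

d = -83 ≡ 1 (mod 4), so O_K = ℤ[(1+√-83)/2] and disc(K) = d = -83.
83 divides disc(K) = -83, so 83 ramifies.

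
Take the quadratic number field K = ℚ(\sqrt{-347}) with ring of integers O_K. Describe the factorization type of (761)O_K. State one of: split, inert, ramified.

-347 mod 4 = 1, hence disc K = -347 and O_K = ℤ[(1+√-347)/2].
disc(K) = -347 is not divisible by 761; 761 is unramified.
Legendre symbol by Euler's criterion: (-347/761) ≡ (-347)^380 ≡ 1 (mod 761), i.e. (-347/761) = 1.
Legendre symbol 1 ⇒ 761 is split.

split — (761) = 𝔭₁𝔭₂ with 𝔭₁ ≠ 𝔭₂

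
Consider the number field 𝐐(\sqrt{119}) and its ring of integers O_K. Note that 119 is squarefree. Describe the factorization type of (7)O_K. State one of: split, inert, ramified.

d = 119 ≡ 3 (mod 4), so O_K = ℤ[√119] and disc(K) = 4d = 476.
Ramification test: 7 | 476. The prime 7 ramifies in K.

ramified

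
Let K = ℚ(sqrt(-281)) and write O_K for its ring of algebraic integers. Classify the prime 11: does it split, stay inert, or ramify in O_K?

d = -281 ≡ 3 (mod 4), so O_K = ℤ[√-281] and disc(K) = 4d = -1124.
Since gcd(11, -1124) = 1 the prime 11 does not ramify.
Compute (-281/11) via Euler: 5^((11-1)/2) mod 11 = 1, so (-281/11) = 1.
d is a quadratic residue mod p, hence 11 splits in O_K.

p splits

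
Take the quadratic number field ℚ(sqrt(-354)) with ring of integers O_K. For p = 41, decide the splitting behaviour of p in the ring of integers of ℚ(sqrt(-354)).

d = -354 ≡ 2 (mod 4), so O_K = ℤ[√-354] and disc(K) = 4d = -1416.
41 ∤ -1416, so 41 is unramified.
(-354/41) = 15^20 mod 41 = 40, giving Legendre symbol -1.
(-354/41) = -1, so 41 is inert.

remains prime (inert)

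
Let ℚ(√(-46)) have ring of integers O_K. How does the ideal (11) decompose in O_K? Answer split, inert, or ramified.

Since -46 ≢ 1 mod 4, the ring of integers is ℤ[√-46] with discriminant 4·(-46) = -184.
disc(K) = -184 is not divisible by 11; 11 is unramified.
Compute (-46/11) via Euler: 9^((11-1)/2) mod 11 = 1, so (-46/11) = 1.
(-46/11) = 1, so 11 splits.

11 splits in O_K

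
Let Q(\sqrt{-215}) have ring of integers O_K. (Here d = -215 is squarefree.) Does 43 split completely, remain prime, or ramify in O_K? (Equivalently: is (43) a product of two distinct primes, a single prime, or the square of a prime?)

ramifies in O_K

d = -215 ≡ 1 (mod 4), so O_K = ℤ[(1+√-215)/2] and disc(K) = d = -215.
43 divides disc(K) = -215, so 43 ramifies.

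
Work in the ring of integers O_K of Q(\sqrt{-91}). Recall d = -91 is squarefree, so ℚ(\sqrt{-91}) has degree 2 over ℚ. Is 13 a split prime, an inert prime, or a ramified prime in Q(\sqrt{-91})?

ramified

-91 mod 4 = 1, hence disc K = -91 and O_K = ℤ[(1+√-91)/2].
13 divides disc(K) = -91, so 13 ramifies.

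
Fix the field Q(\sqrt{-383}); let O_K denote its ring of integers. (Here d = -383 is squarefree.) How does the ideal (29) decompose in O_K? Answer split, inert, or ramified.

splits completely

Since -383 ≡ 1 mod 4, the ring of integers is ℤ[(1+√-383)/2] with discriminant -383.
Since gcd(29, -383) = 1 the prime 29 does not ramify.
Compute (-383/29) via Euler: 23^((29-1)/2) mod 29 = 1, so (-383/29) = 1.
(-383/29) = 1, so 29 splits.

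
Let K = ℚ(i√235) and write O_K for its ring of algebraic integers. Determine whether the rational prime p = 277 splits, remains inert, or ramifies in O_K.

p is inert

d = -235 ≡ 1 (mod 4), so O_K = ℤ[(1+√-235)/2] and disc(K) = d = -235.
disc(K) = -235 is not divisible by 277; 277 is unramified.
(-235/277) = 42^138 mod 277 = 276, giving Legendre symbol -1.
Legendre symbol -1 ⇒ 277 is inert.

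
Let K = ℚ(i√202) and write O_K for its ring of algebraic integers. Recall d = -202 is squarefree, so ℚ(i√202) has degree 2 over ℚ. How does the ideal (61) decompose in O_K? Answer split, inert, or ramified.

split — (61) = 𝔭₁𝔭₂ with 𝔭₁ ≠ 𝔭₂

d = -202 ≡ 2 (mod 4), so O_K = ℤ[√-202] and disc(K) = 4d = -808.
61 ∤ -808, so 61 is unramified.
Legendre symbol by Euler's criterion: (-202/61) ≡ (-202)^30 ≡ 1 (mod 61), i.e. (-202/61) = 1.
Legendre symbol 1 ⇒ 61 is split.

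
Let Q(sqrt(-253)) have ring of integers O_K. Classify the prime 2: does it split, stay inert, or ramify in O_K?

d = -253 ≡ 3 (mod 4), so O_K = ℤ[√-253] and disc(K) = 4d = -1012.
2 divides disc(K) = -1012, so 2 ramifies.

2 is ramified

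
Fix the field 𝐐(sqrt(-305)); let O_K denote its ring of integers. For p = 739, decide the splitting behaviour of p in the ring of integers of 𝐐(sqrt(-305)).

split

-305 mod 4 = 3, hence disc K = 4·(-305) = -1220 and O_K = ℤ[√-305].
Since gcd(739, -1220) = 1 the prime 739 does not ramify.
(-305/739) = 434^369 mod 739 = 1, giving Legendre symbol 1.
Legendre symbol 1 ⇒ 739 is split.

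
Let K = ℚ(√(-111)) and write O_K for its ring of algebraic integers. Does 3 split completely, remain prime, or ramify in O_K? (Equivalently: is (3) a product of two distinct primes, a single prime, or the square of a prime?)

-111 mod 4 = 1, hence disc K = -111 and O_K = ℤ[(1+√-111)/2].
3 divides disc(K) = -111, so 3 ramifies.

p ramifies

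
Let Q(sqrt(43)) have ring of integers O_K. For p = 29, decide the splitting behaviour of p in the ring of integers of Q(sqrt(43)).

43 mod 4 = 3, hence disc K = 4·43 = 172 and O_K = ℤ[√43].
disc(K) = 172 is not divisible by 29; 29 is unramified.
(43/29) = 14^14 mod 29 = 28, giving Legendre symbol -1.
(43/29) = -1, so 29 is inert.

inert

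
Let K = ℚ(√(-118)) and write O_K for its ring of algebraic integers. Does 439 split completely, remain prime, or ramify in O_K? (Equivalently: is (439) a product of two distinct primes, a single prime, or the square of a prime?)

splits completely

-118 mod 4 = 2, hence disc K = 4·(-118) = -472 and O_K = ℤ[√-118].
439 ∤ -472, so 439 is unramified.
Euler's criterion: (-118)^219 mod 439 = 1. Thus (-118|439) = 1.
(-118/439) = 1, so 439 splits.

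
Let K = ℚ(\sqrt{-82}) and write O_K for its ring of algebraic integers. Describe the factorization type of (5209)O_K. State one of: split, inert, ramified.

d = -82 ≡ 2 (mod 4), so O_K = ℤ[√-82] and disc(K) = 4d = -328.
disc(K) = -328 is not divisible by 5209; 5209 is unramified.
Compute (-82/5209) via Euler: 5127^((5209-1)/2) mod 5209 = 1, so (-82/5209) = 1.
Legendre symbol 1 ⇒ 5209 is split.

split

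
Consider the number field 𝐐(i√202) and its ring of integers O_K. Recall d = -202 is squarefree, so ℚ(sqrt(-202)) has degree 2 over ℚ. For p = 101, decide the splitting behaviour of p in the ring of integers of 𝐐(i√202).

-202 mod 4 = 2, hence disc K = 4·(-202) = -808 and O_K = ℤ[√-202].
Ramification test: 101 | -808. The prime 101 ramifies in K.

101 is ramified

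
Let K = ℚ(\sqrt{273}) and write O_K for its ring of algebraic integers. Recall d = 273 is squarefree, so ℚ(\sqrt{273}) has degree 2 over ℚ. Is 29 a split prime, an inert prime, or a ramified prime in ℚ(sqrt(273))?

Since 273 ≡ 1 mod 4, the ring of integers is ℤ[(1+√273)/2] with discriminant 273.
disc(K) = 273 is not divisible by 29; 29 is unramified.
(273/29) = 12^14 mod 29 = 28, giving Legendre symbol -1.
d is a non-residue mod p, hence 29 remains inert in O_K.

remains prime (inert)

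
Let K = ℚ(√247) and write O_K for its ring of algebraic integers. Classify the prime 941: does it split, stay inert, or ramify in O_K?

247 mod 4 = 3, hence disc K = 4·247 = 988 and O_K = ℤ[√247].
disc(K) = 988 is not divisible by 941; 941 is unramified.
(247/941) = 247^470 mod 941 = 1, giving Legendre symbol 1.
d is a quadratic residue mod p, hence 941 splits in O_K.

splits completely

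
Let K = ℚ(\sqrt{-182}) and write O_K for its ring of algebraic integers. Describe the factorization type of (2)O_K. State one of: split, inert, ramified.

-182 mod 4 = 2, hence disc K = 4·(-182) = -728 and O_K = ℤ[√-182].
Ramification test: 2 | -728. The prime 2 ramifies in K.

ramified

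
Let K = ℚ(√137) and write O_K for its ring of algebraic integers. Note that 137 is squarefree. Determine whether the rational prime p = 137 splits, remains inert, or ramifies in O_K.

d = 137 ≡ 1 (mod 4), so O_K = ℤ[(1+√137)/2] and disc(K) = d = 137.
Ramification test: 137 | 137. The prime 137 ramifies in K.

137 is ramified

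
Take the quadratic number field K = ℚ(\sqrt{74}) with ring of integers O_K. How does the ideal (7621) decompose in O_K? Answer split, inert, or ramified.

74 mod 4 = 2, hence disc K = 4·74 = 296 and O_K = ℤ[√74].
7621 ∤ 296, so 7621 is unramified.
Legendre symbol by Euler's criterion: (74/7621) ≡ 74^3810 ≡ 7620 (mod 7621), i.e. (74/7621) = -1.
(74/7621) = -1, so 7621 is inert.

inert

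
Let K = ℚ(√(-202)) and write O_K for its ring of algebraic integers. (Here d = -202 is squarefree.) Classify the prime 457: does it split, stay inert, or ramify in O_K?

d = -202 ≡ 2 (mod 4), so O_K = ℤ[√-202] and disc(K) = 4d = -808.
457 ∤ -808, so 457 is unramified.
Euler's criterion: (-202)^228 mod 457 = 456. Thus (-202|457) = -1.
d is a non-residue mod p, hence 457 remains inert in O_K.

p is inert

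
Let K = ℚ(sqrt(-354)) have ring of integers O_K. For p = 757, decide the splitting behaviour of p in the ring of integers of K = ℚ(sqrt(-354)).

d = -354 ≡ 2 (mod 4), so O_K = ℤ[√-354] and disc(K) = 4d = -1416.
Since gcd(757, -1416) = 1 the prime 757 does not ramify.
Compute (-354/757) via Euler: 403^((757-1)/2) mod 757 = 756, so (-354/757) = -1.
d is a non-residue mod p, hence 757 remains inert in O_K.

remains prime (inert)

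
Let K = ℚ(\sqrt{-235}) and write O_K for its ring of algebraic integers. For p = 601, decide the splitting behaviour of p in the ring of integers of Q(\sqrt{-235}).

601 splits in O_K

-235 mod 4 = 1, hence disc K = -235 and O_K = ℤ[(1+√-235)/2].
Since gcd(601, -235) = 1 the prime 601 does not ramify.
(-235/601) = 366^300 mod 601 = 1, giving Legendre symbol 1.
d is a quadratic residue mod p, hence 601 splits in O_K.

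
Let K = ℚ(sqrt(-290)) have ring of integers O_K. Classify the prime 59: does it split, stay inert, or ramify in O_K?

Since -290 ≢ 1 mod 4, the ring of integers is ℤ[√-290] with discriminant 4·(-290) = -1160.
disc(K) = -1160 is not divisible by 59; 59 is unramified.
Compute (-290/59) via Euler: 5^((59-1)/2) mod 59 = 1, so (-290/59) = 1.
d is a quadratic residue mod p, hence 59 splits in O_K.

59 splits in O_K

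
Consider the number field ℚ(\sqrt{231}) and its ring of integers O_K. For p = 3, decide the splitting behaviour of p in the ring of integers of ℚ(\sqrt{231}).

ramified

Since 231 ≢ 1 mod 4, the ring of integers is ℤ[√231] with discriminant 4·231 = 924.
disc(K) = 924 = 3·308, so p = 3 is ramified.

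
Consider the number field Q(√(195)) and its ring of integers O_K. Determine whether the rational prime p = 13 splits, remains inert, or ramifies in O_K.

13 is ramified

195 mod 4 = 3, hence disc K = 4·195 = 780 and O_K = ℤ[√195].
13 divides disc(K) = 780, so 13 ramifies.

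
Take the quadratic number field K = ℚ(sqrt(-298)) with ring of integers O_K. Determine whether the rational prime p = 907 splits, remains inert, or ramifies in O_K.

inert — (907) stays prime in O_K

-298 mod 4 = 2, hence disc K = 4·(-298) = -1192 and O_K = ℤ[√-298].
907 ∤ -1192, so 907 is unramified.
Compute (-298/907) via Euler: 609^((907-1)/2) mod 907 = 906, so (-298/907) = -1.
(-298/907) = -1, so 907 is inert.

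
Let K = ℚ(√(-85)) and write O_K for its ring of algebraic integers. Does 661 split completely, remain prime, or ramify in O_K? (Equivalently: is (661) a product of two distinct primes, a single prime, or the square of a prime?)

split

Since -85 ≢ 1 mod 4, the ring of integers is ℤ[√-85] with discriminant 4·(-85) = -340.
Since gcd(661, -340) = 1 the prime 661 does not ramify.
(-85/661) = 576^330 mod 661 = 1, giving Legendre symbol 1.
d is a quadratic residue mod p, hence 661 splits in O_K.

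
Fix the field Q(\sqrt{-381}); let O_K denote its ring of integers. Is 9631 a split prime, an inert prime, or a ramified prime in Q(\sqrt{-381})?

Since -381 ≢ 1 mod 4, the ring of integers is ℤ[√-381] with discriminant 4·(-381) = -1524.
disc(K) = -1524 is not divisible by 9631; 9631 is unramified.
(-381/9631) = 9250^4815 mod 9631 = 1, giving Legendre symbol 1.
Legendre symbol 1 ⇒ 9631 is split.

p splits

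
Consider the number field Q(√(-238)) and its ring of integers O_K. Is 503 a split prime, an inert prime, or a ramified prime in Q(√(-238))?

d = -238 ≡ 2 (mod 4), so O_K = ℤ[√-238] and disc(K) = 4d = -952.
503 ∤ -952, so 503 is unramified.
Legendre symbol by Euler's criterion: (-238/503) ≡ (-238)^251 ≡ 1 (mod 503), i.e. (-238/503) = 1.
Legendre symbol 1 ⇒ 503 is split.

503 splits in O_K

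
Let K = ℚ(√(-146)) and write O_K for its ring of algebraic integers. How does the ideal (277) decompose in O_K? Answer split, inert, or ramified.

split

-146 mod 4 = 2, hence disc K = 4·(-146) = -584 and O_K = ℤ[√-146].
disc(K) = -584 is not divisible by 277; 277 is unramified.
Legendre symbol by Euler's criterion: (-146/277) ≡ (-146)^138 ≡ 1 (mod 277), i.e. (-146/277) = 1.
d is a quadratic residue mod p, hence 277 splits in O_K.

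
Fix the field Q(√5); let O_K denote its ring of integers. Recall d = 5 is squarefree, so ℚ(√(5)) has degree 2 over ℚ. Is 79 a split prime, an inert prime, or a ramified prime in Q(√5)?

5 mod 4 = 1, hence disc K = 5 and O_K = ℤ[(1+√5)/2].
disc(K) = 5 is not divisible by 79; 79 is unramified.
Legendre symbol by Euler's criterion: (5/79) ≡ 5^39 ≡ 1 (mod 79), i.e. (5/79) = 1.
d is a quadratic residue mod p, hence 79 splits in O_K.

split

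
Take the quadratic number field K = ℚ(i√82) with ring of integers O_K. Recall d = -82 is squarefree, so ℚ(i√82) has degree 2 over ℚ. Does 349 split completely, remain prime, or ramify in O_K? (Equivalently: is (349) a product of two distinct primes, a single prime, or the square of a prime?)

d = -82 ≡ 2 (mod 4), so O_K = ℤ[√-82] and disc(K) = 4d = -328.
349 ∤ -328, so 349 is unramified.
Compute (-82/349) via Euler: 267^((349-1)/2) mod 349 = 348, so (-82/349) = -1.
d is a non-residue mod p, hence 349 remains inert in O_K.

remains prime (inert)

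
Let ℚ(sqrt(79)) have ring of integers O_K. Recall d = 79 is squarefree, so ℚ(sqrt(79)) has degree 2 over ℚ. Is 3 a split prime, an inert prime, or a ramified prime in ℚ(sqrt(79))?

split — (3) = 𝔭₁𝔭₂ with 𝔭₁ ≠ 𝔭₂

d = 79 ≡ 3 (mod 4), so O_K = ℤ[√79] and disc(K) = 4d = 316.
disc(K) = 316 is not divisible by 3; 3 is unramified.
Euler's criterion: 79^1 mod 3 = 1. Thus (79|3) = 1.
d is a quadratic residue mod p, hence 3 splits in O_K.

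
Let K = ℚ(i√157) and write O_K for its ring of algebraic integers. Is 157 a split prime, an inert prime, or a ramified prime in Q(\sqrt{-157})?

ramifies in O_K

-157 mod 4 = 3, hence disc K = 4·(-157) = -628 and O_K = ℤ[√-157].
Ramification test: 157 | -628. The prime 157 ramifies in K.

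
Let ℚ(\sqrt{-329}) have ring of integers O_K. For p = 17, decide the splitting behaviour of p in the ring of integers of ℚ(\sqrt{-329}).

-329 mod 4 = 3, hence disc K = 4·(-329) = -1316 and O_K = ℤ[√-329].
17 ∤ -1316, so 17 is unramified.
(-329/17) = 11^8 mod 17 = 16, giving Legendre symbol -1.
Legendre symbol -1 ⇒ 17 is inert.

remains prime (inert)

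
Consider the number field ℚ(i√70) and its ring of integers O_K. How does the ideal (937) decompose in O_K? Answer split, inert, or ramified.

-70 mod 4 = 2, hence disc K = 4·(-70) = -280 and O_K = ℤ[√-70].
Since gcd(937, -280) = 1 the prime 937 does not ramify.
(-70/937) = 867^468 mod 937 = 1, giving Legendre symbol 1.
Legendre symbol 1 ⇒ 937 is split.

split — (937) = 𝔭₁𝔭₂ with 𝔭₁ ≠ 𝔭₂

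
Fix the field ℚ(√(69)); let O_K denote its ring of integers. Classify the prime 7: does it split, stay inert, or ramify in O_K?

p is inert

69 mod 4 = 1, hence disc K = 69 and O_K = ℤ[(1+√69)/2].
7 ∤ 69, so 7 is unramified.
(69/7) = 6^3 mod 7 = 6, giving Legendre symbol -1.
Legendre symbol -1 ⇒ 7 is inert.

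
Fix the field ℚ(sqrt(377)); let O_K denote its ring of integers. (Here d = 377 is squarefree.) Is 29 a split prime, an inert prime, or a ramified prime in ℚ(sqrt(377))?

d = 377 ≡ 1 (mod 4), so O_K = ℤ[(1+√377)/2] and disc(K) = d = 377.
Ramification test: 29 | 377. The prime 29 ramifies in K.

29 is ramified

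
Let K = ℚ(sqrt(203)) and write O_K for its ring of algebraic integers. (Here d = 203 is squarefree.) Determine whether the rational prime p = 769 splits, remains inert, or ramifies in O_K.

p splits

d = 203 ≡ 3 (mod 4), so O_K = ℤ[√203] and disc(K) = 4d = 812.
disc(K) = 812 is not divisible by 769; 769 is unramified.
Legendre symbol by Euler's criterion: (203/769) ≡ 203^384 ≡ 1 (mod 769), i.e. (203/769) = 1.
d is a quadratic residue mod p, hence 769 splits in O_K.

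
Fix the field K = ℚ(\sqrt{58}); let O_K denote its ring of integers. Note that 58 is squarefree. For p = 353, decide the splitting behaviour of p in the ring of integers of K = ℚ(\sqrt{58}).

split

58 mod 4 = 2, hence disc K = 4·58 = 232 and O_K = ℤ[√58].
disc(K) = 232 is not divisible by 353; 353 is unramified.
Legendre symbol by Euler's criterion: (58/353) ≡ 58^176 ≡ 1 (mod 353), i.e. (58/353) = 1.
d is a quadratic residue mod p, hence 353 splits in O_K.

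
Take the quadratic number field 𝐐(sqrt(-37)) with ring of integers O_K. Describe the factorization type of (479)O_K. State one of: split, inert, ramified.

Since -37 ≢ 1 mod 4, the ring of integers is ℤ[√-37] with discriminant 4·(-37) = -148.
Since gcd(479, -148) = 1 the prime 479 does not ramify.
Euler's criterion: (-37)^239 mod 479 = 1. Thus (-37|479) = 1.
d is a quadratic residue mod p, hence 479 splits in O_K.

split — (479) = 𝔭₁𝔭₂ with 𝔭₁ ≠ 𝔭₂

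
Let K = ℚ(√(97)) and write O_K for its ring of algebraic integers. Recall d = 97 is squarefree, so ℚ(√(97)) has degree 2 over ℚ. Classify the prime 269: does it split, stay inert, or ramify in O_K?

d = 97 ≡ 1 (mod 4), so O_K = ℤ[(1+√97)/2] and disc(K) = d = 97.
disc(K) = 97 is not divisible by 269; 269 is unramified.
Euler's criterion: 97^134 mod 269 = 1. Thus (97|269) = 1.
(97/269) = 1, so 269 splits.

split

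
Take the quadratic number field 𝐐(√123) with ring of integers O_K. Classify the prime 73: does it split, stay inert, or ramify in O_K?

123 mod 4 = 3, hence disc K = 4·123 = 492 and O_K = ℤ[√123].
73 ∤ 492, so 73 is unramified.
(123/73) = 50^36 mod 73 = 1, giving Legendre symbol 1.
d is a quadratic residue mod p, hence 73 splits in O_K.

splits completely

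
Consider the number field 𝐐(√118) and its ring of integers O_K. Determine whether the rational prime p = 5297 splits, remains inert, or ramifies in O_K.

118 mod 4 = 2, hence disc K = 4·118 = 472 and O_K = ℤ[√118].
disc(K) = 472 is not divisible by 5297; 5297 is unramified.
Euler's criterion: 118^2648 mod 5297 = 1. Thus (118|5297) = 1.
(118/5297) = 1, so 5297 splits.

p splits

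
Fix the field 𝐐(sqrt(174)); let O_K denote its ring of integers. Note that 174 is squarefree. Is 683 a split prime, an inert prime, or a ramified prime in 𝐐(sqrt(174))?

Since 174 ≢ 1 mod 4, the ring of integers is ℤ[√174] with discriminant 4·174 = 696.
disc(K) = 696 is not divisible by 683; 683 is unramified.
Euler's criterion: 174^341 mod 683 = 682. Thus (174|683) = -1.
d is a non-residue mod p, hence 683 remains inert in O_K.

683 remains inert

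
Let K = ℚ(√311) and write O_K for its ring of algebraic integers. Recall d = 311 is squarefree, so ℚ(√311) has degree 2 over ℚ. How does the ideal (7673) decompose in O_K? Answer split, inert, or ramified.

d = 311 ≡ 3 (mod 4), so O_K = ℤ[√311] and disc(K) = 4d = 1244.
disc(K) = 1244 is not divisible by 7673; 7673 is unramified.
Euler's criterion: 311^3836 mod 7673 = 1. Thus (311|7673) = 1.
Legendre symbol 1 ⇒ 7673 is split.

splits completely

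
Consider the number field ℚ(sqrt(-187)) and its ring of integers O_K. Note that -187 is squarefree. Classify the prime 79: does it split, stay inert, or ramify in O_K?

d = -187 ≡ 1 (mod 4), so O_K = ℤ[(1+√-187)/2] and disc(K) = d = -187.
disc(K) = -187 is not divisible by 79; 79 is unramified.
Euler's criterion: (-187)^39 mod 79 = 1. Thus (-187|79) = 1.
d is a quadratic residue mod p, hence 79 splits in O_K.

splits completely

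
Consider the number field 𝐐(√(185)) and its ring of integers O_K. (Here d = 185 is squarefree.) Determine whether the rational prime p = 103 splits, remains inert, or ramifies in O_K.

Since 185 ≡ 1 mod 4, the ring of integers is ℤ[(1+√185)/2] with discriminant 185.
103 ∤ 185, so 103 is unramified.
Euler's criterion: 185^51 mod 103 = 1. Thus (185|103) = 1.
Legendre symbol 1 ⇒ 103 is split.

split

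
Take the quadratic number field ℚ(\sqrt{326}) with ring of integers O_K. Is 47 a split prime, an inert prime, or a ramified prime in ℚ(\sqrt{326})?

d = 326 ≡ 2 (mod 4), so O_K = ℤ[√326] and disc(K) = 4d = 1304.
Since gcd(47, 1304) = 1 the prime 47 does not ramify.
Legendre symbol by Euler's criterion: (326/47) ≡ 326^23 ≡ 46 (mod 47), i.e. (326/47) = -1.
(326/47) = -1, so 47 is inert.

inert — (47) stays prime in O_K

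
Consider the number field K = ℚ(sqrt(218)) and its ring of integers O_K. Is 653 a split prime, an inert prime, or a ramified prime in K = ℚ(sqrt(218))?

remains prime (inert)

Since 218 ≢ 1 mod 4, the ring of integers is ℤ[√218] with discriminant 4·218 = 872.
Since gcd(653, 872) = 1 the prime 653 does not ramify.
Euler's criterion: 218^326 mod 653 = 652. Thus (218|653) = -1.
Legendre symbol -1 ⇒ 653 is inert.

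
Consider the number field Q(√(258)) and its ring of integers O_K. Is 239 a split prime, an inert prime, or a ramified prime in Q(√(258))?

258 mod 4 = 2, hence disc K = 4·258 = 1032 and O_K = ℤ[√258].
Since gcd(239, 1032) = 1 the prime 239 does not ramify.
Compute (258/239) via Euler: 19^((239-1)/2) mod 239 = 238, so (258/239) = -1.
d is a non-residue mod p, hence 239 remains inert in O_K.

inert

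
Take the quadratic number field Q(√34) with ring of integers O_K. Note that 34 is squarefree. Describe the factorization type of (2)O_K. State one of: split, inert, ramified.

d = 34 ≡ 2 (mod 4), so O_K = ℤ[√34] and disc(K) = 4d = 136.
Ramification test: 2 | 136. The prime 2 ramifies in K.

ramified — (2) = 𝔭²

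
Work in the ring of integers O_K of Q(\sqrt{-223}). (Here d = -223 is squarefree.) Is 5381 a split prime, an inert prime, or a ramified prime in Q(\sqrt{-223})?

Since -223 ≡ 1 mod 4, the ring of integers is ℤ[(1+√-223)/2] with discriminant -223.
Since gcd(5381, -223) = 1 the prime 5381 does not ramify.
Legendre symbol by Euler's criterion: (-223/5381) ≡ (-223)^2690 ≡ 1 (mod 5381), i.e. (-223/5381) = 1.
Legendre symbol 1 ⇒ 5381 is split.

p splits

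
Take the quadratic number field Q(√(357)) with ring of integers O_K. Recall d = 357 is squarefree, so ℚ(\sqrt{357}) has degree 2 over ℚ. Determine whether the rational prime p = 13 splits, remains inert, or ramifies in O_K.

357 mod 4 = 1, hence disc K = 357 and O_K = ℤ[(1+√357)/2].
disc(K) = 357 is not divisible by 13; 13 is unramified.
Legendre symbol by Euler's criterion: (357/13) ≡ 357^6 ≡ 12 (mod 13), i.e. (357/13) = -1.
Legendre symbol -1 ⇒ 13 is inert.

13 remains inert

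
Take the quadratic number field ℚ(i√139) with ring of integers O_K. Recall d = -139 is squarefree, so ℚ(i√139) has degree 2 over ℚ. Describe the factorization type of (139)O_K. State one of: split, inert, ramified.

ramifies in O_K

d = -139 ≡ 1 (mod 4), so O_K = ℤ[(1+√-139)/2] and disc(K) = d = -139.
Ramification test: 139 | -139. The prime 139 ramifies in K.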